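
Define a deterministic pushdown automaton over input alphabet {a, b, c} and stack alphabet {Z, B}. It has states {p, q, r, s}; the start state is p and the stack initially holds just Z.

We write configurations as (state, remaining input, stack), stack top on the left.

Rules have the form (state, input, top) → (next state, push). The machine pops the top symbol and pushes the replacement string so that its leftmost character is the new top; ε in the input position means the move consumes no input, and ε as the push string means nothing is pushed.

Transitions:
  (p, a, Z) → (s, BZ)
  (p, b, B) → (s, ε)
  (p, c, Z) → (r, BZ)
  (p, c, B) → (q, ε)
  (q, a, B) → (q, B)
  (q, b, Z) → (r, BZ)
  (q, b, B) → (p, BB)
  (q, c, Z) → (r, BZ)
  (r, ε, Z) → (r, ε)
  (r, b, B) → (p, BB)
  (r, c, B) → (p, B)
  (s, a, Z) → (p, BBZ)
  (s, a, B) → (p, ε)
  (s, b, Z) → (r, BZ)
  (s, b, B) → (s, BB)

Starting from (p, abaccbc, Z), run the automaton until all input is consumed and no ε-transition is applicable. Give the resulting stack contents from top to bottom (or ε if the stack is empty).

(p, abaccbc, Z)
  read a, top Z: go to s, push BZ → (s, baccbc, BZ)
  read b, top B: go to s, push BB → (s, accbc, BBZ)
  read a, top B: go to p, push ε → (p, ccbc, BZ)
  read c, top B: go to q, push ε → (q, cbc, Z)
  read c, top Z: go to r, push BZ → (r, bc, BZ)
  read b, top B: go to p, push BB → (p, c, BBZ)
  read c, top B: go to q, push ε → (q, ε, BZ)
All input consumed in state q with stack BZ.

BZ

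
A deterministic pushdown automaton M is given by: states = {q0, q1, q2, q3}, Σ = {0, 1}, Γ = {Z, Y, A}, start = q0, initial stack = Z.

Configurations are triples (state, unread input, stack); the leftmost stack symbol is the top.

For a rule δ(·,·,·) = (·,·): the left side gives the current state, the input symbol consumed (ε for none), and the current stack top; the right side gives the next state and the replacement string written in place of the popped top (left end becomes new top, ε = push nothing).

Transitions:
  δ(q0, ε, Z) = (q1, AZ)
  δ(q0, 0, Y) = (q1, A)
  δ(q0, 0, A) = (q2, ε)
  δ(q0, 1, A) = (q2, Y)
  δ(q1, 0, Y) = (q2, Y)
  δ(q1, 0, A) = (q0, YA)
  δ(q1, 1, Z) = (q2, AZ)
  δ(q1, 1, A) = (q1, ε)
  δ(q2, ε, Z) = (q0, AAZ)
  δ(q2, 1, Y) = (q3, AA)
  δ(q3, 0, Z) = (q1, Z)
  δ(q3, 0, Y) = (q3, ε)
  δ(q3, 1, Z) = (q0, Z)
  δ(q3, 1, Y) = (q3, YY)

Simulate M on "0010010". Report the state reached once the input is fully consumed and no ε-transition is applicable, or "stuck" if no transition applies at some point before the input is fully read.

(q0, 0010010, Z)
  ε-move, top Z: go to q1, push AZ → (q1, 0010010, AZ)
  read 0, top A: go to q0, push YA → (q0, 010010, YAZ)
  read 0, top Y: go to q1, push A → (q1, 10010, AAZ)
  read 1, top A: go to q1, push ε → (q1, 0010, AZ)
  read 0, top A: go to q0, push YA → (q0, 010, YAZ)
  read 0, top Y: go to q1, push A → (q1, 10, AAZ)
  read 1, top A: go to q1, push ε → (q1, 0, AZ)
  read 0, top A: go to q0, push YA → (q0, ε, YAZ)
All input consumed; M is in state q0.

q0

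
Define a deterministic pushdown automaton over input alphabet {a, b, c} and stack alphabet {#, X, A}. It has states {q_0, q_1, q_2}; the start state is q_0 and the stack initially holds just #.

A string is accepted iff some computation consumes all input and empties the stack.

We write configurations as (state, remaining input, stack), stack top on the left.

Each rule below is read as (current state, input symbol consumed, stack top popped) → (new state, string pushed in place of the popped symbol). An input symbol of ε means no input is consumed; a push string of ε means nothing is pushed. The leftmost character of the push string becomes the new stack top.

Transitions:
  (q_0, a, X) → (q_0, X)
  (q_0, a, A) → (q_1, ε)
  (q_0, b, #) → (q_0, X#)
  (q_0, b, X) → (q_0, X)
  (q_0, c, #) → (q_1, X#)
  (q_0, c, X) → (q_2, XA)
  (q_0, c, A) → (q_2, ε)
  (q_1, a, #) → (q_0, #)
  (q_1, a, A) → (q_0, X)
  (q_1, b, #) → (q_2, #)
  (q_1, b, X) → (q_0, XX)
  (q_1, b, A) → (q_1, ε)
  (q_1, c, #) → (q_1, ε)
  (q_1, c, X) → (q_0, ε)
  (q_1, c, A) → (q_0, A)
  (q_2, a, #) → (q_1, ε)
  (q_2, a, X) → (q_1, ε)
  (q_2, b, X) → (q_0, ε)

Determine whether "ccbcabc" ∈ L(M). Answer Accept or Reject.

(q_0, ccbcabc, #)
  read c, top #: go to q_1, push X# → (q_1, cbcabc, X#)
  read c, top X: go to q_0, push ε → (q_0, bcabc, #)
  read b, top #: go to q_0, push X# → (q_0, cabc, X#)
  read c, top X: go to q_2, push XA → (q_2, abc, XA#)
  read a, top X: go to q_1, push ε → (q_1, bc, A#)
  read b, top A: go to q_1, push ε → (q_1, c, #)
  read c, top #: go to q_1, push ε → (q_1, ε, ε)
All input consumed and the stack is empty.

Accept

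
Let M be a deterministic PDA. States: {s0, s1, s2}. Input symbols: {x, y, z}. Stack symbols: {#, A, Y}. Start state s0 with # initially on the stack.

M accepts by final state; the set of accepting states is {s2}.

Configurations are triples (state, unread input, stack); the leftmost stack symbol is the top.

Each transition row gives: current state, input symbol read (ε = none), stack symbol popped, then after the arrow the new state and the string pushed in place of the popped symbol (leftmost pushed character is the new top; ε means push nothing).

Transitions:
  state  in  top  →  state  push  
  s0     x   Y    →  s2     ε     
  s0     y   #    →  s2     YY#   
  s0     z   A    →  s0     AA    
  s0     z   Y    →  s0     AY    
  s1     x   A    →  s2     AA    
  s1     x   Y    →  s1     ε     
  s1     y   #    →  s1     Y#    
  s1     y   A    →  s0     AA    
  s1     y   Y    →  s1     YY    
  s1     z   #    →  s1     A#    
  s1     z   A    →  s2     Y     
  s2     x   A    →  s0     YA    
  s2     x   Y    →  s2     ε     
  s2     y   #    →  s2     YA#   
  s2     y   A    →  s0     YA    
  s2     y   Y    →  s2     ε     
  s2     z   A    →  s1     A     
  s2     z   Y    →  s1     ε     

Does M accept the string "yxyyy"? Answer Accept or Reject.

(s0, yxyyy, #)
  read y, top #: go to s2, push YY# → (s2, xyyy, YY#)
  read x, top Y: go to s2, push ε → (s2, yyy, Y#)
  read y, top Y: go to s2, push ε → (s2, yy, #)
  read y, top #: go to s2, push YA# → (s2, y, YA#)
  read y, top Y: go to s2, push ε → (s2, ε, A#)
All input consumed; state s2 ∈ F.

Accept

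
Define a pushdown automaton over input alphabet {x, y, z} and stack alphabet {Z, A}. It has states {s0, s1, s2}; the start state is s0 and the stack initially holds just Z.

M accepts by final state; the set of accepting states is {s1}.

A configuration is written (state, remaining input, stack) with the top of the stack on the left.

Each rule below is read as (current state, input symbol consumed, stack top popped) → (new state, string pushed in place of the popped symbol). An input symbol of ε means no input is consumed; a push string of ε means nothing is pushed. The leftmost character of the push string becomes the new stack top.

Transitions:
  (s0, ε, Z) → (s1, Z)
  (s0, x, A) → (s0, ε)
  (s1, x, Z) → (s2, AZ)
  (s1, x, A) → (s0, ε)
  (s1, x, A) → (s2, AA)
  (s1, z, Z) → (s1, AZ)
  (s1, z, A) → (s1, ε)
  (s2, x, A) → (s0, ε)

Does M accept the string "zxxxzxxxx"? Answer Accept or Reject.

No computation consumes all input and reaches a final state.

Reject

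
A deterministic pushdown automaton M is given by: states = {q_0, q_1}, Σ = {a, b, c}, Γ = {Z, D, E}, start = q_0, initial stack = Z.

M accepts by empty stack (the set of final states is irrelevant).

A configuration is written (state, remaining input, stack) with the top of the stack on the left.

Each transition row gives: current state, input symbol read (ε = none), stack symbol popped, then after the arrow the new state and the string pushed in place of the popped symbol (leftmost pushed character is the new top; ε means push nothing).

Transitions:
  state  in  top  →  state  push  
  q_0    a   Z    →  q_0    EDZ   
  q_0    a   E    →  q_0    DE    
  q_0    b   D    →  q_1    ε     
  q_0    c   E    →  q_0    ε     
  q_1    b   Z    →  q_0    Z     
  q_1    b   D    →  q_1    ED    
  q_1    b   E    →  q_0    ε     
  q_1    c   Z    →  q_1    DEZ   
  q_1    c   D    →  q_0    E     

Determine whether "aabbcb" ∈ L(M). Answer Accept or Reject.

(q_0, aabbcb, Z)
  read a, top Z: go to q_0, push EDZ → (q_0, abbcb, EDZ)
  read a, top E: go to q_0, push DE → (q_0, bbcb, DEDZ)
  read b, top D: go to q_1, push ε → (q_1, bcb, EDZ)
  read b, top E: go to q_0, push ε → (q_0, cb, DZ)
No transition applies at (q_0, cb, DZ); input not fully consumed.

Reject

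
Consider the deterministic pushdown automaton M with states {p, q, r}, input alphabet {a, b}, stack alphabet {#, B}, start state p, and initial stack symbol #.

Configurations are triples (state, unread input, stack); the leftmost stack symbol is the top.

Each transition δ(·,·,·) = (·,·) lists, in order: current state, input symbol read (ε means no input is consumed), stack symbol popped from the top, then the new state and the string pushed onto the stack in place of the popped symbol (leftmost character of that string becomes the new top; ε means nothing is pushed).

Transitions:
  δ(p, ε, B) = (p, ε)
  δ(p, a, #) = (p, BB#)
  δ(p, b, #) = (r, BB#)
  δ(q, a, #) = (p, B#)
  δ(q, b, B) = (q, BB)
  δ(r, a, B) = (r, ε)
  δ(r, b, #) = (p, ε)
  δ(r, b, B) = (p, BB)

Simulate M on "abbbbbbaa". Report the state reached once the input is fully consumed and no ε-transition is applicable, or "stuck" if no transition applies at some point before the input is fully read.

(p, abbbbbbaa, #) ⊢ (p, bbbbbbaa, BB#) ⊢ (p, bbbbbbaa, B#) ⊢ (p, bbbbbbaa, #) ⊢ (r, bbbbbaa, BB#) ⊢ (p, bbbbaa, BBB#) ⊢ (p, bbbbaa, BB#) ⊢ (p, bbbbaa, B#) ⊢ (p, bbbbaa, #) ⊢ (r, bbbaa, BB#) ⊢ (p, bbaa, BBB#) ⊢ (p, bbaa, BB#) ⊢ (p, bbaa, B#) ⊢ (p, bbaa, #) ⊢ (r, baa, BB#) ⊢ (p, aa, BBB#) ⊢ (p, aa, BB#) ⊢ (p, aa, B#) ⊢ (p, aa, #) ⊢ (p, a, BB#) ⊢ (p, a, B#) ⊢ (p, a, #) ⊢ (p, ε, BB#) ⊢ (p, ε, B#) ⊢ (p, ε, #)
All input consumed; M is in state p.

p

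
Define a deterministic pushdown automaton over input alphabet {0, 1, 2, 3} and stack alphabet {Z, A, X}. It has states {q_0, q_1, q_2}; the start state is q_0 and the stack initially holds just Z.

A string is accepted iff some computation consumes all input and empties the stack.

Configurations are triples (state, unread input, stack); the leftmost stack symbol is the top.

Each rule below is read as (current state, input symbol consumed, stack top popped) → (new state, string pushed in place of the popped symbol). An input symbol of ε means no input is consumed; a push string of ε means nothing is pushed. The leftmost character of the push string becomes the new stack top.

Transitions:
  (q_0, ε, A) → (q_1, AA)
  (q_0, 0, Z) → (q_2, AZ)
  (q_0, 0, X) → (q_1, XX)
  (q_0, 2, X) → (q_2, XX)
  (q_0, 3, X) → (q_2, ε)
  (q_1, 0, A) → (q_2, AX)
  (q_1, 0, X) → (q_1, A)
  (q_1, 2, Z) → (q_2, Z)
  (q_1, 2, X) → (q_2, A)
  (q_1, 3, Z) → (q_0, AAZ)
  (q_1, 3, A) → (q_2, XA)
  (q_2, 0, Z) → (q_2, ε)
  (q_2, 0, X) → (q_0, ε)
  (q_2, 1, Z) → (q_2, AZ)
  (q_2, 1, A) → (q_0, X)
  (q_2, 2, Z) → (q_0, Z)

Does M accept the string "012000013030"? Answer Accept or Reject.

(q_0, 012000013030, Z)
  read 0, top Z: go to q_2, push AZ → (q_2, 12000013030, AZ)
  read 1, top A: go to q_0, push X → (q_0, 2000013030, XZ)
  read 2, top X: go to q_2, push XX → (q_2, 000013030, XXZ)
  read 0, top X: go to q_0, push ε → (q_0, 00013030, XZ)
  read 0, top X: go to q_1, push XX → (q_1, 0013030, XXZ)
  read 0, top X: go to q_1, push A → (q_1, 013030, AXZ)
  read 0, top A: go to q_2, push AX → (q_2, 13030, AXXZ)
  read 1, top A: go to q_0, push X → (q_0, 3030, XXXZ)
  read 3, top X: go to q_2, push ε → (q_2, 030, XXZ)
  read 0, top X: go to q_0, push ε → (q_0, 30, XZ)
  read 3, top X: go to q_2, push ε → (q_2, 0, Z)
  read 0, top Z: go to q_2, push ε → (q_2, ε, ε)
All input consumed and the stack is empty.

Accept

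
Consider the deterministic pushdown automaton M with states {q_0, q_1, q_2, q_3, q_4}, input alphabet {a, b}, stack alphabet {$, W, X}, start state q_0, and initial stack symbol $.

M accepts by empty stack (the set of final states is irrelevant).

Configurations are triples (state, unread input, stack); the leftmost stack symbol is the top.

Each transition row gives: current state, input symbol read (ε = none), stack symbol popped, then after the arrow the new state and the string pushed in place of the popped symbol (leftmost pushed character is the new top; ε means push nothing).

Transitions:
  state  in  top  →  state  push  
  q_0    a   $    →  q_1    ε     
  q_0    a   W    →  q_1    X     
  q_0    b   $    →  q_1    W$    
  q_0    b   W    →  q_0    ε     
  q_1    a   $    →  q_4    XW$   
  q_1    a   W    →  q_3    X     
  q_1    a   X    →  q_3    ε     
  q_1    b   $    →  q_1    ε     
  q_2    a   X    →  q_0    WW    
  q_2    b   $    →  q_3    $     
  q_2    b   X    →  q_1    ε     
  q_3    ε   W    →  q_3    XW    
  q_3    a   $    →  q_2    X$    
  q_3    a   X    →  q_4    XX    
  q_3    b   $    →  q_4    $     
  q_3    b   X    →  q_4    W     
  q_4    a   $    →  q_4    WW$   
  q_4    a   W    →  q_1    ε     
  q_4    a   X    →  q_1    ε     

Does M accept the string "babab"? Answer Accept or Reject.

(q_0, babab, $) ⊢ (q_1, abab, W$) ⊢ (q_3, bab, X$) ⊢ (q_4, ab, W$) ⊢ (q_1, b, $) ⊢ (q_1, ε, ε)
All input consumed and the stack is empty.

Accept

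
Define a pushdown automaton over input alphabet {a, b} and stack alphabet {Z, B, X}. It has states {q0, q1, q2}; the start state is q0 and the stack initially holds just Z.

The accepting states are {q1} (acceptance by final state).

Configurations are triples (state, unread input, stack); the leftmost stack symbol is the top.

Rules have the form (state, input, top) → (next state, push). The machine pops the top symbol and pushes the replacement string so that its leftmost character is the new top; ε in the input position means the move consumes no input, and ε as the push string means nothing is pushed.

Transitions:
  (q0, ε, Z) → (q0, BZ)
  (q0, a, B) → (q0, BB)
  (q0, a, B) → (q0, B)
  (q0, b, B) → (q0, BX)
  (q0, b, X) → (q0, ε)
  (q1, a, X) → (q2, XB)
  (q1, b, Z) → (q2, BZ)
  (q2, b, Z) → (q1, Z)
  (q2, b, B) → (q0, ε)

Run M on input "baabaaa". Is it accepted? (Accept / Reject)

Reject

No computation consumes all input and reaches a final state.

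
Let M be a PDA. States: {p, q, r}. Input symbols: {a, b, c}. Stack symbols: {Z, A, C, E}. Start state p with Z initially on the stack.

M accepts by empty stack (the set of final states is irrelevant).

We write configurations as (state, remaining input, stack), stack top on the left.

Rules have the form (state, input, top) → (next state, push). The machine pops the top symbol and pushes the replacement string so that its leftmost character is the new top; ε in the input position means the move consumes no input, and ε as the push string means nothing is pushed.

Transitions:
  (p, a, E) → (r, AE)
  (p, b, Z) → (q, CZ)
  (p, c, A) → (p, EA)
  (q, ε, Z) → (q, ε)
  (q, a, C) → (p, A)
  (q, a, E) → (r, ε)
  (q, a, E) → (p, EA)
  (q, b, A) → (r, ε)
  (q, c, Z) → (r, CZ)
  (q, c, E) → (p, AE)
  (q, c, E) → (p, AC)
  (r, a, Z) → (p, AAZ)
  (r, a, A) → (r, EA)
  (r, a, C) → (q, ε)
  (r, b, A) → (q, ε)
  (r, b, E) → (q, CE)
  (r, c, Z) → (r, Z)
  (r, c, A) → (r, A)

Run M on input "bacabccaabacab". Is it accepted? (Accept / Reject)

Reject

No computation consumes all input and empties the stack.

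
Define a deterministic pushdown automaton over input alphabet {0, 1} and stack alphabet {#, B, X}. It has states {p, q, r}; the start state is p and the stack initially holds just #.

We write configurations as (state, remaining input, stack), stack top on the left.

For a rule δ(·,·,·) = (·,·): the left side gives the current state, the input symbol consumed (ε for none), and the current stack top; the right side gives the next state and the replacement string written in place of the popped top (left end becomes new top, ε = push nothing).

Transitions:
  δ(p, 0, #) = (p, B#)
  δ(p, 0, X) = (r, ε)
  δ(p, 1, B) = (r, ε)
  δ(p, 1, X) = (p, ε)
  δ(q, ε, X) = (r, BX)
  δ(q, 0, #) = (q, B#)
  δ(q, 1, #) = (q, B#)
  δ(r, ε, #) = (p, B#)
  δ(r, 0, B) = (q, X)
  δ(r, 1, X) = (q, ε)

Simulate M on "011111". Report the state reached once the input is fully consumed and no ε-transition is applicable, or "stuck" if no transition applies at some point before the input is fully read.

p

(p, 011111, #)
  read 0, top #: go to p, push B# → (p, 11111, B#)
  read 1, top B: go to r, push ε → (r, 1111, #)
  ε-move, top #: go to p, push B# → (p, 1111, B#)
  read 1, top B: go to r, push ε → (r, 111, #)
  ε-move, top #: go to p, push B# → (p, 111, B#)
  read 1, top B: go to r, push ε → (r, 11, #)
  ε-move, top #: go to p, push B# → (p, 11, B#)
  read 1, top B: go to r, push ε → (r, 1, #)
  ε-move, top #: go to p, push B# → (p, 1, B#)
  read 1, top B: go to r, push ε → (r, ε, #)
  ε-move, top #: go to p, push B# → (p, ε, B#)
All input consumed; M is in state p.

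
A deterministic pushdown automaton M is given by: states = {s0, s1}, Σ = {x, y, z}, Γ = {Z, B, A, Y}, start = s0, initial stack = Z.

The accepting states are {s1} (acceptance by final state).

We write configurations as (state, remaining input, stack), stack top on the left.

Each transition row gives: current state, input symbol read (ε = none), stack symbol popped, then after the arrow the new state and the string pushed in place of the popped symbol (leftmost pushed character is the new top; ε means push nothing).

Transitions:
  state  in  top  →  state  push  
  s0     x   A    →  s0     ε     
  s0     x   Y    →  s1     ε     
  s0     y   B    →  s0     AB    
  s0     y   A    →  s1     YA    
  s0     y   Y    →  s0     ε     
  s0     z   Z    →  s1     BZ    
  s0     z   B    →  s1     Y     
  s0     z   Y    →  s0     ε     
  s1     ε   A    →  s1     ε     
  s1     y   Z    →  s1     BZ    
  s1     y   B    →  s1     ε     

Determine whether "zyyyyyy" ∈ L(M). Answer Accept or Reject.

Accept

(s0, zyyyyyy, Z) ⊢ (s1, yyyyyy, BZ) ⊢ (s1, yyyyy, Z) ⊢ (s1, yyyy, BZ) ⊢ (s1, yyy, Z) ⊢ (s1, yy, BZ) ⊢ (s1, y, Z) ⊢ (s1, ε, BZ)
All input consumed; state s1 ∈ F.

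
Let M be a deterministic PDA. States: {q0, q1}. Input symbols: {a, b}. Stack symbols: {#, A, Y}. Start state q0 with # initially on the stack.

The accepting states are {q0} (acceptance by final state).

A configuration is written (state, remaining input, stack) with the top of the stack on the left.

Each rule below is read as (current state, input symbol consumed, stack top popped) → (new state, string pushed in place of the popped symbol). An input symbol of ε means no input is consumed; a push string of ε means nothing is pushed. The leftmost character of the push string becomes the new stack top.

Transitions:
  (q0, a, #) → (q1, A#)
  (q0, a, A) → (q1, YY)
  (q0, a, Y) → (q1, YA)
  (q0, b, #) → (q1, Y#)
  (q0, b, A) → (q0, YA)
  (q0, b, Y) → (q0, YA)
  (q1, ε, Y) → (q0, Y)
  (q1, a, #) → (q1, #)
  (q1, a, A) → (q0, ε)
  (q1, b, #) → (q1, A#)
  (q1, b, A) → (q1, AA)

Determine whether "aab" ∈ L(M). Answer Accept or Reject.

(q0, aab, #) ⊢ (q1, ab, A#) ⊢ (q0, b, #) ⊢ (q1, ε, Y#) ⊢ (q0, ε, Y#)
All input consumed; state q0 ∈ F.

Accept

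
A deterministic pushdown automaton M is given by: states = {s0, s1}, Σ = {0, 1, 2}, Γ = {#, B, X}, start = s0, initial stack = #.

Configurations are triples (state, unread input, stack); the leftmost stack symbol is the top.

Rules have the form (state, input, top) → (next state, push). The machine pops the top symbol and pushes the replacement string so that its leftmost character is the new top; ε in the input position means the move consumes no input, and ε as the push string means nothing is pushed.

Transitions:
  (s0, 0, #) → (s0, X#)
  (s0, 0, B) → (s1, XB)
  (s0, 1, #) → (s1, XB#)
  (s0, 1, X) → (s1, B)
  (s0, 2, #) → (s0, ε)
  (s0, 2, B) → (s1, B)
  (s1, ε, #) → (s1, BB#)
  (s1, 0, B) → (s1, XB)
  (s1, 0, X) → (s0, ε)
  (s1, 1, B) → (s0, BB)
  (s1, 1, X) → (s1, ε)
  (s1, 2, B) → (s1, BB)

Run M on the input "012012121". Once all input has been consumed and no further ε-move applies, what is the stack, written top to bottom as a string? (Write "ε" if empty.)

(s0, 012012121, #)
  read 0, top #: go to s0, push X# → (s0, 12012121, X#)
  read 1, top X: go to s1, push B → (s1, 2012121, B#)
  read 2, top B: go to s1, push BB → (s1, 012121, BB#)
  read 0, top B: go to s1, push XB → (s1, 12121, XBB#)
  read 1, top X: go to s1, push ε → (s1, 2121, BB#)
  read 2, top B: go to s1, push BB → (s1, 121, BBB#)
  read 1, top B: go to s0, push BB → (s0, 21, BBBB#)
  read 2, top B: go to s1, push B → (s1, 1, BBBB#)
  read 1, top B: go to s0, push BB → (s0, ε, BBBBB#)
All input consumed in state s0 with stack BBBBB#.

BBBBB#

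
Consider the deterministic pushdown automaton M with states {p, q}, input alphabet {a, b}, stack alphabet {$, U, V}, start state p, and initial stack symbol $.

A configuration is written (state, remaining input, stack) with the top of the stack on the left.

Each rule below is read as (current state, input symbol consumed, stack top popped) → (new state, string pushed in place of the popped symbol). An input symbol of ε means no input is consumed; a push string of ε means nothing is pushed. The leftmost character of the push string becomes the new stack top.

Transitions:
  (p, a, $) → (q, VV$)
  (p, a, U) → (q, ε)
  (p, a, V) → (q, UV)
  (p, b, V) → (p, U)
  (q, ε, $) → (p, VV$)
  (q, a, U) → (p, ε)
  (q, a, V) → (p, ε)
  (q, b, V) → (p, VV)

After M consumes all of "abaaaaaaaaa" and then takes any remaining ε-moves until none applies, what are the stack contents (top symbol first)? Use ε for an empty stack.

(p, abaaaaaaaaa, $)
  read a, top $: go to q, push VV$ → (q, baaaaaaaaa, VV$)
  read b, top V: go to p, push VV → (p, aaaaaaaaa, VVV$)
  read a, top V: go to q, push UV → (q, aaaaaaaa, UVVV$)
  read a, top U: go to p, push ε → (p, aaaaaaa, VVV$)
  read a, top V: go to q, push UV → (q, aaaaaa, UVVV$)
  read a, top U: go to p, push ε → (p, aaaaa, VVV$)
  read a, top V: go to q, push UV → (q, aaaa, UVVV$)
  read a, top U: go to p, push ε → (p, aaa, VVV$)
  read a, top V: go to q, push UV → (q, aa, UVVV$)
  read a, top U: go to p, push ε → (p, a, VVV$)
  read a, top V: go to q, push UV → (q, ε, UVVV$)
All input consumed in state q with stack UVVV$.

UVVV$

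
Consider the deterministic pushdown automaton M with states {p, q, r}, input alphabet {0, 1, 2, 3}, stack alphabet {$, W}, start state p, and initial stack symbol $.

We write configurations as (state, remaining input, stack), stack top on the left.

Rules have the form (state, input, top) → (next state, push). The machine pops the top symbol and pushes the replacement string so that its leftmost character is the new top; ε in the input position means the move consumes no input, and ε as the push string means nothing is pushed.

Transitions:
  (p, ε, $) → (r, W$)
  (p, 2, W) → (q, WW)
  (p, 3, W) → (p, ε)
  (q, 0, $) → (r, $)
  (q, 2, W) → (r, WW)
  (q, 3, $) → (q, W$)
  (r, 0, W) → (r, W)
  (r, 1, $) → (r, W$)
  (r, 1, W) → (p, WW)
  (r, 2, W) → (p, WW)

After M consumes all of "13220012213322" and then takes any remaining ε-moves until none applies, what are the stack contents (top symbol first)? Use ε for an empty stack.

WWWWWWW$

(p, 13220012213322, $)
  ε-move, top $: go to r, push W$ → (r, 13220012213322, W$)
  read 1, top W: go to p, push WW → (p, 3220012213322, WW$)
  read 3, top W: go to p, push ε → (p, 220012213322, W$)
  read 2, top W: go to q, push WW → (q, 20012213322, WW$)
  read 2, top W: go to r, push WW → (r, 0012213322, WWW$)
  read 0, top W: go to r, push W → (r, 012213322, WWW$)
  read 0, top W: go to r, push W → (r, 12213322, WWW$)
  read 1, top W: go to p, push WW → (p, 2213322, WWWW$)
  read 2, top W: go to q, push WW → (q, 213322, WWWWW$)
  read 2, top W: go to r, push WW → (r, 13322, WWWWWW$)
  read 1, top W: go to p, push WW → (p, 3322, WWWWWWW$)
  read 3, top W: go to p, push ε → (p, 322, WWWWWW$)
  read 3, top W: go to p, push ε → (p, 22, WWWWW$)
  read 2, top W: go to q, push WW → (q, 2, WWWWWW$)
  read 2, top W: go to r, push WW → (r, ε, WWWWWWW$)
All input consumed in state r with stack WWWWWWW$.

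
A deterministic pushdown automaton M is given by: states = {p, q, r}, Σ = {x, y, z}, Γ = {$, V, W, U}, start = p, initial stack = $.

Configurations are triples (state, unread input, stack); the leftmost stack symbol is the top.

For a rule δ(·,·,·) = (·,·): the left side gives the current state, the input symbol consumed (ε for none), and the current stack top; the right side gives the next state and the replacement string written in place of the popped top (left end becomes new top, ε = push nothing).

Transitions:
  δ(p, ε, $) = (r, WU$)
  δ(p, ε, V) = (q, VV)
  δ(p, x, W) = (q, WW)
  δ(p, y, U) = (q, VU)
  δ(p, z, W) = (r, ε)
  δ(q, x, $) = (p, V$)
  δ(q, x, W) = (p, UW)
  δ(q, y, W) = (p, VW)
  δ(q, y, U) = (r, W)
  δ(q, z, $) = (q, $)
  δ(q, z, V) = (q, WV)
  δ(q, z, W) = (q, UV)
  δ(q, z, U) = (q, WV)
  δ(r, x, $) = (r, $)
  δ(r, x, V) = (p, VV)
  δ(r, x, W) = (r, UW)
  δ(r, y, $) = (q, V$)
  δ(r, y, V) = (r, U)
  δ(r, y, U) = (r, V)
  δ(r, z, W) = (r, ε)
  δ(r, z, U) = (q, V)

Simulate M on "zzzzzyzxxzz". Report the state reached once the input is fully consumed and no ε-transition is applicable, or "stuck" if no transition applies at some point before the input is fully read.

stuck

(p, zzzzzyzxxzz, $) ⊢ (r, zzzzzyzxxzz, WU$) ⊢ (r, zzzzyzxxzz, U$) ⊢ (q, zzzyzxxzz, V$) ⊢ (q, zzyzxxzz, WV$) ⊢ (q, zyzxxzz, UVV$) ⊢ (q, yzxxzz, WVVV$) ⊢ (p, zxxzz, VWVVV$) ⊢ (q, zxxzz, VVWVVV$) ⊢ (q, xxzz, WVVWVVV$) ⊢ (p, xzz, UWVVWVVV$)
No transition for (p, x, top U); M blocks with input xzz remaining.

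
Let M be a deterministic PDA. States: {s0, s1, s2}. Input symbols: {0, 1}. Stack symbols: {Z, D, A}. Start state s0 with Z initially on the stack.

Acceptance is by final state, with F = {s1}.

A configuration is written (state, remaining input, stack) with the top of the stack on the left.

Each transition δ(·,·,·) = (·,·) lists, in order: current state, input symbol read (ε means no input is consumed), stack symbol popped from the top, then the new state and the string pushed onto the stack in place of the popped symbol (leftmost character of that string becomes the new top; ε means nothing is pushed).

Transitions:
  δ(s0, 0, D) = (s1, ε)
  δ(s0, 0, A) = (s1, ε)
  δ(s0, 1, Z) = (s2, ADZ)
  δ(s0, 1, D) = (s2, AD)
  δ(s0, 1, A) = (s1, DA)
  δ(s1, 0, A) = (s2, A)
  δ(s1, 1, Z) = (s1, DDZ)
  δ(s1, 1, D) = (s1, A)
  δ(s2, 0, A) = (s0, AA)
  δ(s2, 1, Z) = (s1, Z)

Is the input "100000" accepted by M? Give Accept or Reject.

(s0, 100000, Z) ⊢ (s2, 00000, ADZ) ⊢ (s0, 0000, AADZ) ⊢ (s1, 000, ADZ) ⊢ (s2, 00, ADZ) ⊢ (s0, 0, AADZ) ⊢ (s1, ε, ADZ)
All input consumed; state s1 ∈ F.

Accept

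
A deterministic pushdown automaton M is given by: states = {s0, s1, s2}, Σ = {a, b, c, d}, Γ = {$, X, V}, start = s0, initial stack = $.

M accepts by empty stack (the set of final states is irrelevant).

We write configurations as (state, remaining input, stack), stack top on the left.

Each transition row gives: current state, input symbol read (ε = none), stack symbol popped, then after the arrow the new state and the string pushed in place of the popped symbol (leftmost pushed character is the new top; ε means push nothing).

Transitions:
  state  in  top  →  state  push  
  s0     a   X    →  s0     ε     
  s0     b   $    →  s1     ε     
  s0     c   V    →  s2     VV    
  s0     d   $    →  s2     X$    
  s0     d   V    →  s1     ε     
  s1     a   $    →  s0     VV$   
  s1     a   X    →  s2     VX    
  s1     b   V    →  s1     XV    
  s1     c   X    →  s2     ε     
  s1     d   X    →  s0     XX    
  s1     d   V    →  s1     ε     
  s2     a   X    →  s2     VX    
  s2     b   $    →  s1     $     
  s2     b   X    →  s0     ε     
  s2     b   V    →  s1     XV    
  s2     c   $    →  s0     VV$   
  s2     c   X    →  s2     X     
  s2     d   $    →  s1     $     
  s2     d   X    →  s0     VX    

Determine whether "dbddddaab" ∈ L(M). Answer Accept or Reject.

Accept

(s0, dbddddaab, $) ⊢ (s2, bddddaab, X$) ⊢ (s0, ddddaab, $) ⊢ (s2, dddaab, X$) ⊢ (s0, ddaab, VX$) ⊢ (s1, daab, X$) ⊢ (s0, aab, XX$) ⊢ (s0, ab, X$) ⊢ (s0, b, $) ⊢ (s1, ε, ε)
All input consumed and the stack is empty.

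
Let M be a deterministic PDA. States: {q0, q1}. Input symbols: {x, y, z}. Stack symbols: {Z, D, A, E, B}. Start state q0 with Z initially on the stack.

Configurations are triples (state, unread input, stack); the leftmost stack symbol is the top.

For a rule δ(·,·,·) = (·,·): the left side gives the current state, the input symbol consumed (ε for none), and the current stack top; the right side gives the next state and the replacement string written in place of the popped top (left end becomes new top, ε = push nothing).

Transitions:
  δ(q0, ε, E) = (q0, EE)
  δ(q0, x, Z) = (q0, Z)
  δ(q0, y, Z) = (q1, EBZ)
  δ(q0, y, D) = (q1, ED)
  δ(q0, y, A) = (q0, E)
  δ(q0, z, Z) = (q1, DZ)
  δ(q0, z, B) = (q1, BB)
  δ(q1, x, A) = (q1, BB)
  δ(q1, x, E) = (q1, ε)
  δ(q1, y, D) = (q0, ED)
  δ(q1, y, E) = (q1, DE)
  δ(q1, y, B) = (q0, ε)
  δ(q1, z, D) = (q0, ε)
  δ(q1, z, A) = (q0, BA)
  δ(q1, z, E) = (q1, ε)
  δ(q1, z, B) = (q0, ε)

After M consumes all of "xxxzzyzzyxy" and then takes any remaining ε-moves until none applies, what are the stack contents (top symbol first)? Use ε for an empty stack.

(q0, xxxzzyzzyxy, Z) ⊢ (q0, xxzzyzzyxy, Z) ⊢ (q0, xzzyzzyxy, Z) ⊢ (q0, zzyzzyxy, Z) ⊢ (q1, zyzzyxy, DZ) ⊢ (q0, yzzyxy, Z) ⊢ (q1, zzyxy, EBZ) ⊢ (q1, zyxy, BZ) ⊢ (q0, yxy, Z) ⊢ (q1, xy, EBZ) ⊢ (q1, y, BZ) ⊢ (q0, ε, Z)
All input consumed in state q0 with stack Z.

Z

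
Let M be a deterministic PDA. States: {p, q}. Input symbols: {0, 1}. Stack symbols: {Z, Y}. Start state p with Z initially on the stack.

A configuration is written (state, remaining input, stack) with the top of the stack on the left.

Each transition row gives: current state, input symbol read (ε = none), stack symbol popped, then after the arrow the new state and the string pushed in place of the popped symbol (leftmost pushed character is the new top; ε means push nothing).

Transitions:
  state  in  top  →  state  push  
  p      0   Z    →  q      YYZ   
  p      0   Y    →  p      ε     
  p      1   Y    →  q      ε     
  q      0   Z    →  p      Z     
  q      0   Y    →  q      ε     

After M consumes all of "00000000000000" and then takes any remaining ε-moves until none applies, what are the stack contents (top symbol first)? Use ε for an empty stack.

(p, 00000000000000, Z)
  read 0, top Z: go to q, push YYZ → (q, 0000000000000, YYZ)
  read 0, top Y: go to q, push ε → (q, 000000000000, YZ)
  read 0, top Y: go to q, push ε → (q, 00000000000, Z)
  read 0, top Z: go to p, push Z → (p, 0000000000, Z)
  read 0, top Z: go to q, push YYZ → (q, 000000000, YYZ)
  read 0, top Y: go to q, push ε → (q, 00000000, YZ)
  read 0, top Y: go to q, push ε → (q, 0000000, Z)
  read 0, top Z: go to p, push Z → (p, 000000, Z)
  read 0, top Z: go to q, push YYZ → (q, 00000, YYZ)
  read 0, top Y: go to q, push ε → (q, 0000, YZ)
  read 0, top Y: go to q, push ε → (q, 000, Z)
  read 0, top Z: go to p, push Z → (p, 00, Z)
  read 0, top Z: go to q, push YYZ → (q, 0, YYZ)
  read 0, top Y: go to q, push ε → (q, ε, YZ)
All input consumed in state q with stack YZ.

YZ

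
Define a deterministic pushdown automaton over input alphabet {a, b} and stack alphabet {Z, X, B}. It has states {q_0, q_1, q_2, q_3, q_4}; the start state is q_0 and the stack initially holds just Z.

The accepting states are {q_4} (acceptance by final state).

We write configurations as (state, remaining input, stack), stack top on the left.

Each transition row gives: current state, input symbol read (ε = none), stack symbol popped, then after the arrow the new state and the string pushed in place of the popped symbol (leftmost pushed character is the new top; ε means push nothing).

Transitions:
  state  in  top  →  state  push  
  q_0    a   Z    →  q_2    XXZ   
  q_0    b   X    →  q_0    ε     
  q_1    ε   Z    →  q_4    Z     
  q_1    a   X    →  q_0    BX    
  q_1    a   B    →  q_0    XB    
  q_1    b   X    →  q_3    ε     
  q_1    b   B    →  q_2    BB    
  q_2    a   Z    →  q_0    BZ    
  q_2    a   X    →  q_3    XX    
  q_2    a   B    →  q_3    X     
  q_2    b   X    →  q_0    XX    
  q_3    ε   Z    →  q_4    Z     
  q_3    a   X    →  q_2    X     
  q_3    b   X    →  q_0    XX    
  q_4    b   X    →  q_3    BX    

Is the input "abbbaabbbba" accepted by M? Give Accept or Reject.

Reject

(q_0, abbbaabbbba, Z)
  read a, top Z: go to q_2, push XXZ → (q_2, bbbaabbbba, XXZ)
  read b, top X: go to q_0, push XX → (q_0, bbaabbbba, XXXZ)
  read b, top X: go to q_0, push ε → (q_0, baabbbba, XXZ)
  read b, top X: go to q_0, push ε → (q_0, aabbbba, XZ)
No transition applies at (q_0, aabbbba, XZ); input not fully consumed.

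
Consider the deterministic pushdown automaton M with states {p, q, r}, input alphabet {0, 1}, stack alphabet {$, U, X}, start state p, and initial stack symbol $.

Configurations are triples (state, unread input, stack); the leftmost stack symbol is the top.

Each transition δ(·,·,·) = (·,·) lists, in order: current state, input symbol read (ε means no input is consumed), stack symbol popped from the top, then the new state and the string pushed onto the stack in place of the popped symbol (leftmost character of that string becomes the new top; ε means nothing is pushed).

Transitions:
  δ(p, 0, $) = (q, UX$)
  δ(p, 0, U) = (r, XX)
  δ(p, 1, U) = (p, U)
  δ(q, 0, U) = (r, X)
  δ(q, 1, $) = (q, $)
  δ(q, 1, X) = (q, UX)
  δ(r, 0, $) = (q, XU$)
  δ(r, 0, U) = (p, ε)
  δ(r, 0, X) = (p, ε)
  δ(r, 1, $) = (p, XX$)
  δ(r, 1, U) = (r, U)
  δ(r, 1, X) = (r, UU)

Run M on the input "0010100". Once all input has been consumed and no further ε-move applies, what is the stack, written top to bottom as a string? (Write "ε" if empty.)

XX$

(p, 0010100, $) ⊢ (q, 010100, UX$) ⊢ (r, 10100, XX$) ⊢ (r, 0100, UUX$) ⊢ (p, 100, UX$) ⊢ (p, 00, UX$) ⊢ (r, 0, XXX$) ⊢ (p, ε, XX$)
All input consumed in state p with stack XX$.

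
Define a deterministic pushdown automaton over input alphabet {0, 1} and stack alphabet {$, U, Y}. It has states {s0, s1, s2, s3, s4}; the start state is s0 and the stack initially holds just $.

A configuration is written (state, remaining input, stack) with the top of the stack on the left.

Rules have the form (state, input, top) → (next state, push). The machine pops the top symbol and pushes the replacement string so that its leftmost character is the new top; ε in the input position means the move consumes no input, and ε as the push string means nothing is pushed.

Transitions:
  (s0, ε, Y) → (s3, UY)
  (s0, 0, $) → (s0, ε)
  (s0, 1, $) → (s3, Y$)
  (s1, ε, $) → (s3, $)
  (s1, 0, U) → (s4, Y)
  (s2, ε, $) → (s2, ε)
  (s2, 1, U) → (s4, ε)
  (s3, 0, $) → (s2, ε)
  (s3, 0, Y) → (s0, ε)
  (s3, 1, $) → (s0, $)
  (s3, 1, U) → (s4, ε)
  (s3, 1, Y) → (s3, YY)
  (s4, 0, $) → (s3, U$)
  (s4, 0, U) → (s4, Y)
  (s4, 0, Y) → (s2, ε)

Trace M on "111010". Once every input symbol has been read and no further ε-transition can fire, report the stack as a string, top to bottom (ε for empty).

(s0, 111010, $) ⊢ (s3, 11010, Y$) ⊢ (s3, 1010, YY$) ⊢ (s3, 010, YYY$) ⊢ (s0, 10, YY$) ⊢ (s3, 10, UYY$) ⊢ (s4, 0, YY$) ⊢ (s2, ε, Y$)
All input consumed in state s2 with stack Y$.

Y$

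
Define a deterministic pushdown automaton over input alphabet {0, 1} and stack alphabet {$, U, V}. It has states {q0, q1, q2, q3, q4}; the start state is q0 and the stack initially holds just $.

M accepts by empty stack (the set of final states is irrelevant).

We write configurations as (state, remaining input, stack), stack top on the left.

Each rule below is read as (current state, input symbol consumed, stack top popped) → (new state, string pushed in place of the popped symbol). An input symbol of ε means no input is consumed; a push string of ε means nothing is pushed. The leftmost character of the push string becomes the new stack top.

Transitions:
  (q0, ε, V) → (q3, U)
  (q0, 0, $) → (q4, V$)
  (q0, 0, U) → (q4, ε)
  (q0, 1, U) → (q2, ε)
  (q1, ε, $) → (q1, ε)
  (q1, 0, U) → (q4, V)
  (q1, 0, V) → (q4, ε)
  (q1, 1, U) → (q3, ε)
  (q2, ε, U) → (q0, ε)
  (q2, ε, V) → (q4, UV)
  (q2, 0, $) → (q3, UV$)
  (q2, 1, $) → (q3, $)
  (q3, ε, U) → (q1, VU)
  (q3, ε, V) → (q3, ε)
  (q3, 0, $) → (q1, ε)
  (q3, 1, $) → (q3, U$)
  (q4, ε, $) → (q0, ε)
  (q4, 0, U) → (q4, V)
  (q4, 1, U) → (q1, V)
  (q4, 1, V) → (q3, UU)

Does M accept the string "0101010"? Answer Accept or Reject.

Accept

(q0, 0101010, $)
  read 0, top $: go to q4, push V$ → (q4, 101010, V$)
  read 1, top V: go to q3, push UU → (q3, 01010, UU$)
  ε-move, top U: go to q1, push VU → (q1, 01010, VUU$)
  read 0, top V: go to q4, push ε → (q4, 1010, UU$)
  read 1, top U: go to q1, push V → (q1, 010, VU$)
  read 0, top V: go to q4, push ε → (q4, 10, U$)
  read 1, top U: go to q1, push V → (q1, 0, V$)
  read 0, top V: go to q4, push ε → (q4, ε, $)
  ε-move, top $: go to q0, push ε → (q0, ε, ε)
All input consumed and the stack is empty.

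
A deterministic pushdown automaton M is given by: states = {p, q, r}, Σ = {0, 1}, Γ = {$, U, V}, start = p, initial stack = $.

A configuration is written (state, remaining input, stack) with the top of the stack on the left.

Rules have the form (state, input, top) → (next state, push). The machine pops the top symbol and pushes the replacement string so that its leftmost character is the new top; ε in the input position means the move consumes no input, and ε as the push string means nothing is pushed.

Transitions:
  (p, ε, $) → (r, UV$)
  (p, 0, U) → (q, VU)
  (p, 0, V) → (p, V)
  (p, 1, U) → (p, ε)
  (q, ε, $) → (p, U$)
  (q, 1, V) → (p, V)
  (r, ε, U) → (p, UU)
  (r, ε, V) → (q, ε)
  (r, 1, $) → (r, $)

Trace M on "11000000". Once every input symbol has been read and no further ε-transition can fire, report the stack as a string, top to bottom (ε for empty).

(p, 11000000, $)
  ε-move, top $: go to r, push UV$ → (r, 11000000, UV$)
  ε-move, top U: go to p, push UU → (p, 11000000, UUV$)
  read 1, top U: go to p, push ε → (p, 1000000, UV$)
  read 1, top U: go to p, push ε → (p, 000000, V$)
  read 0, top V: go to p, push V → (p, 00000, V$)
  read 0, top V: go to p, push V → (p, 0000, V$)
  read 0, top V: go to p, push V → (p, 000, V$)
  read 0, top V: go to p, push V → (p, 00, V$)
  read 0, top V: go to p, push V → (p, 0, V$)
  read 0, top V: go to p, push V → (p, ε, V$)
All input consumed in state p with stack V$.

V$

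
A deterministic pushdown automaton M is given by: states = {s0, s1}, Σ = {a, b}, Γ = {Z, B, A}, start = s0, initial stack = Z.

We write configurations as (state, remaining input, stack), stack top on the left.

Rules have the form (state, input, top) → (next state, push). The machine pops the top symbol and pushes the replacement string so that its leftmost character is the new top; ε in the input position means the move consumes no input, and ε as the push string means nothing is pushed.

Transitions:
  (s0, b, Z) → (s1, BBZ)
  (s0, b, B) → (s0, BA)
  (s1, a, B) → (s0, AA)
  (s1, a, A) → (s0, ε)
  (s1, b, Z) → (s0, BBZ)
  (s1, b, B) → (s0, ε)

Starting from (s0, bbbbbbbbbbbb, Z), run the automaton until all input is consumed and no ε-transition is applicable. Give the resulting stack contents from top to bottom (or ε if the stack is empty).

BAAAAAAAAAAZ

(s0, bbbbbbbbbbbb, Z) ⊢ (s1, bbbbbbbbbbb, BBZ) ⊢ (s0, bbbbbbbbbb, BZ) ⊢ (s0, bbbbbbbbb, BAZ) ⊢ (s0, bbbbbbbb, BAAZ) ⊢ (s0, bbbbbbb, BAAAZ) ⊢ (s0, bbbbbb, BAAAAZ) ⊢ (s0, bbbbb, BAAAAAZ) ⊢ (s0, bbbb, BAAAAAAZ) ⊢ (s0, bbb, BAAAAAAAZ) ⊢ (s0, bb, BAAAAAAAAZ) ⊢ (s0, b, BAAAAAAAAAZ) ⊢ (s0, ε, BAAAAAAAAAAZ)
All input consumed in state s0 with stack BAAAAAAAAAAZ.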